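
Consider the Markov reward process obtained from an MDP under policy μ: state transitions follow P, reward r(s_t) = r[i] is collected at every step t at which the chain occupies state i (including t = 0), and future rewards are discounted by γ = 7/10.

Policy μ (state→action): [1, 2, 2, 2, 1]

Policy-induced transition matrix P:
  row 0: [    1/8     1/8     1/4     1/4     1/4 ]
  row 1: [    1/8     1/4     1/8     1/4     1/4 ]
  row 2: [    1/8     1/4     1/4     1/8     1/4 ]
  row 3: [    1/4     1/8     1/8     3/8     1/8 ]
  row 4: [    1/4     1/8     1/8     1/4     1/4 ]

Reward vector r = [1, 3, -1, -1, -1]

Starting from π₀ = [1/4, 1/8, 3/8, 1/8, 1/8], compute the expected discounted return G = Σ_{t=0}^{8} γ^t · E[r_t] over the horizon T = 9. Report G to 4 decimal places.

t=0: π = [0.2500, 0.1250, 0.3750, 0.1250, 0.1250], E[r] = 0.0000, γ^t·E[r] = 0.000000, running G = 0.000000
t=1: π = [0.1563, 0.1875, 0.2031, 0.2188, 0.2344], E[r] = 0.0625, γ^t·E[r] = 0.043750, running G = 0.043750
t=2: π = [0.1816, 0.1738, 0.1699, 0.2520, 0.2227], E[r] = 0.0586, γ^t·E[r] = 0.028711, running G = 0.072461
t=3: π = [0.1843, 0.1680, 0.1689, 0.2603, 0.2185], E[r] = 0.0405, γ^t·E[r] = 0.013901, running G = 0.086362
t=4: π = [0.1848, 0.1671, 0.1692, 0.2614, 0.2175], E[r] = 0.0381, γ^t·E[r] = 0.009159, running G = 0.095521
t=5: π = [0.1849, 0.1670, 0.1693, 0.2615, 0.2173], E[r] = 0.0379, γ^t·E[r] = 0.006363, running G = 0.101884
t=6: π = [0.1849, 0.1670, 0.1693, 0.2615, 0.2173], E[r] = 0.0379, γ^t·E[r] = 0.004454, running G = 0.106337
t=7: π = [0.1849, 0.1670, 0.1693, 0.2615, 0.2173], E[r] = 0.0379, γ^t·E[r] = 0.003118, running G = 0.109455
t=8: π = [0.1849, 0.1670, 0.1693, 0.2615, 0.2173], E[r] = 0.0379, γ^t·E[r] = 0.002183, running G = 0.111638

G = 0.1116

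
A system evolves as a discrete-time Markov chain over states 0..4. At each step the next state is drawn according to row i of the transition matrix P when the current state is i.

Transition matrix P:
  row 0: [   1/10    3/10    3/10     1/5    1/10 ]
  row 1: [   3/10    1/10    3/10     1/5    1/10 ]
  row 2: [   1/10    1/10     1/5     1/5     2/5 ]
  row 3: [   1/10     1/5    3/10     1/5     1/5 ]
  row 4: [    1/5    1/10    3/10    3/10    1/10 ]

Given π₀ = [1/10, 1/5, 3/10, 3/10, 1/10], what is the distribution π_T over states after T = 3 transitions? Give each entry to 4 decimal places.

t=0: π = [0.1000, 0.2000, 0.3000, 0.3000, 0.1000]
t=1: π = [0.1500, 0.1500, 0.2700, 0.2100, 0.2200]
t=2: π = [0.1520, 0.1510, 0.2730, 0.2220, 0.2020]
t=3: π = [0.1504, 0.1526, 0.2727, 0.2202, 0.2041]

π = [0.1504, 0.1526, 0.2727, 0.2202, 0.2041]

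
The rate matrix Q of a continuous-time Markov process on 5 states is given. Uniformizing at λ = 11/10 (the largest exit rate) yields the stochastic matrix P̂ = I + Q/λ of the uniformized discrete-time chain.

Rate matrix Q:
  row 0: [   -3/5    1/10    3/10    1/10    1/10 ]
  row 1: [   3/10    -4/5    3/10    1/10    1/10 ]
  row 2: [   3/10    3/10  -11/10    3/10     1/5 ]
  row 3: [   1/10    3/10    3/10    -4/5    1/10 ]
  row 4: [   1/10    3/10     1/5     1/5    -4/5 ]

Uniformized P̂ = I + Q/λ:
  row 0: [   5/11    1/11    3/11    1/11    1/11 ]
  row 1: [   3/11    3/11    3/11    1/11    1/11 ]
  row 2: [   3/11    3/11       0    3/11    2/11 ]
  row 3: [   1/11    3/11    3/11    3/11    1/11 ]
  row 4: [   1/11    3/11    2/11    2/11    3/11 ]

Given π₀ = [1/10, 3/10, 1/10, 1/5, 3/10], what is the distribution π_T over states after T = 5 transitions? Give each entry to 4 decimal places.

t=0: π = [0.1000, 0.3000, 0.1000, 0.2000, 0.3000]
t=1: π = [0.2000, 0.2545, 0.2182, 0.1727, 0.1545]
t=2: π = [0.2496, 0.2364, 0.1992, 0.1760, 0.1388]
t=3: π = [0.2609, 0.2273, 0.2058, 0.1718, 0.1343]
t=4: π = [0.2645, 0.2253, 0.2044, 0.1718, 0.1340]
t=5: π = [0.2652, 0.2246, 0.2048, 0.1715, 0.1339]

π = [0.2652, 0.2246, 0.2048, 0.1715, 0.1339]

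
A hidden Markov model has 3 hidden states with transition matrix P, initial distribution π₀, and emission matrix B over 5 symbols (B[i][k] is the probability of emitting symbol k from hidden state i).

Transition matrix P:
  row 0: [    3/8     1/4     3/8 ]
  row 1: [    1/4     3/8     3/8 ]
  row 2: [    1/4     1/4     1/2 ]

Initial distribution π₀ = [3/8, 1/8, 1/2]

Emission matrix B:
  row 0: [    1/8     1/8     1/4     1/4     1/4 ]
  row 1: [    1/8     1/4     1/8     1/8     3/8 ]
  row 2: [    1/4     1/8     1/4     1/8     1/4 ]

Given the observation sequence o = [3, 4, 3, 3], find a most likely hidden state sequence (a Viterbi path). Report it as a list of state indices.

path = [0, 0, 0, 0]

t=0: δ = [9.375e-02, 1.562e-02, 6.250e-02]  (obs o_0=3)
t=1: δ = [8.789e-03, 8.789e-03, 8.789e-03]  ψ = [0, 0, 0]  (obs o_1=4)
t=2: δ = [8.240e-04, 4.120e-04, 5.493e-04]  ψ = [0, 1, 2]  (obs o_2=3)
t=3: δ = [7.725e-05, 2.575e-05, 3.862e-05]  ψ = [0, 0, 0]  (obs o_3=3)
backtrack: best end state = 0; path = [0, 0, 0, 0]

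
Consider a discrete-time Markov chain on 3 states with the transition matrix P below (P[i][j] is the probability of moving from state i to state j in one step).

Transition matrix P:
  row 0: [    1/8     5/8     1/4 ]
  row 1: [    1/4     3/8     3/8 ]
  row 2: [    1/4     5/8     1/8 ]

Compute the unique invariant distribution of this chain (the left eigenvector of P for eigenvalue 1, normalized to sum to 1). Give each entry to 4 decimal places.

π = [0.2222, 0.5000, 0.2778]

Balance equations π_j = Σ_i π_i·P[i][j]:
  π_0 = 1/8·π_0 + 1/4·π_1 + 1/4·π_2
  π_1 = 5/8·π_0 + 3/8·π_1 + 5/8·π_2
  normalize: π_0 + π_1 + π_2 = 1
Solving the linear system gives exactly π = [2/9, 1/2, 5/18].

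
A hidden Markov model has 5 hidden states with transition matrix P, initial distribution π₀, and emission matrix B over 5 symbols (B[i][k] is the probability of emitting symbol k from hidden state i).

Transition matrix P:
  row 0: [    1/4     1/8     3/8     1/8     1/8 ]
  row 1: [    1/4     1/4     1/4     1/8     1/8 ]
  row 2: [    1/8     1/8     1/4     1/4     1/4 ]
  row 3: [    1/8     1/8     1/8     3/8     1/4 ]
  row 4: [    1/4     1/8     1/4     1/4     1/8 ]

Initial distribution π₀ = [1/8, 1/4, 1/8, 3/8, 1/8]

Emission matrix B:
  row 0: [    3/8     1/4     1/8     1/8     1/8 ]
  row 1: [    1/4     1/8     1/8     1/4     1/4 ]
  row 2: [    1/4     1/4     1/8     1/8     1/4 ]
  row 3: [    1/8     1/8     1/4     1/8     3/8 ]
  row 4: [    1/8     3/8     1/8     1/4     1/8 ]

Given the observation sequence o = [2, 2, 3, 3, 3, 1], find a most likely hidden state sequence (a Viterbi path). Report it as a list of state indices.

path = [3, 3, 3, 3, 3, 4]

t=0: δ = [1.562e-02, 3.125e-02, 1.562e-02, 9.375e-02, 1.562e-02]  (obs o_0=2)
t=1: δ = [1.465e-03, 1.465e-03, 1.465e-03, 8.789e-03, 2.930e-03]  ψ = [3, 3, 3, 3, 3]  (obs o_1=2)
t=2: δ = [1.373e-04, 2.747e-04, 1.373e-04, 4.120e-04, 5.493e-04]  ψ = [3, 3, 3, 3, 3]  (obs o_2=3)
t=3: δ = [1.717e-05, 1.717e-05, 1.717e-05, 1.931e-05, 2.575e-05]  ψ = [4, 1, 4, 3, 3]  (obs o_3=3)
t=4: δ = [8.047e-07, 1.073e-06, 8.047e-07, 9.052e-07, 1.207e-06]  ψ = [4, 1, 0, 3, 3]  (obs o_4=3)
t=5: δ = [7.544e-08, 3.353e-08, 7.544e-08, 4.243e-08, 8.487e-08]  ψ = [4, 1, 0, 3, 3]  (obs o_5=1)
backtrack: best end state = 4; path = [3, 3, 3, 3, 3, 4]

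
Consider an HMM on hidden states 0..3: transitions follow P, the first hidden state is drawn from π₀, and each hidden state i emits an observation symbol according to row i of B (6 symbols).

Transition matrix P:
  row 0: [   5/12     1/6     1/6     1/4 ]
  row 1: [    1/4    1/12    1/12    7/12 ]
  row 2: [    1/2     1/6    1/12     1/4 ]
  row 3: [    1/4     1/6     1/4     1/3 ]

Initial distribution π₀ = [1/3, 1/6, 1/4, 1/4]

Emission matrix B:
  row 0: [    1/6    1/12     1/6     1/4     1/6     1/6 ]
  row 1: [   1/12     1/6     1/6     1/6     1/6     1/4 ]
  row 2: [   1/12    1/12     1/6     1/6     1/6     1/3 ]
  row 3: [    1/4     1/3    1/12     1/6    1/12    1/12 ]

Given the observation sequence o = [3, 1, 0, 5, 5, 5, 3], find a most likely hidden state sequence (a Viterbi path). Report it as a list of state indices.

t=0: δ = [8.333e-02, 2.778e-02, 4.167e-02, 4.167e-02]  (obs o_0=3)
t=1: δ = [2.894e-03, 2.315e-03, 1.157e-03, 6.944e-03]  ψ = [0, 0, 0, 0]  (obs o_1=1)
t=2: δ = [2.894e-04, 9.645e-05, 1.447e-04, 5.787e-04]  ψ = [3, 3, 3, 3]  (obs o_2=0)
t=3: δ = [2.411e-05, 2.411e-05, 4.823e-05, 1.608e-05]  ψ = [3, 3, 3, 3]  (obs o_3=5)
t=4: δ = [4.019e-06, 2.009e-06, 1.340e-06, 1.172e-06]  ψ = [2, 2, 0, 1]  (obs o_4=5)
t=5: δ = [2.791e-07, 1.674e-07, 2.233e-07, 9.768e-08]  ψ = [0, 0, 0, 1]  (obs o_5=5)
t=6: δ = [2.907e-08, 7.752e-09, 7.752e-09, 1.628e-08]  ψ = [0, 0, 0, 1]  (obs o_6=3)
backtrack: best end state = 0; path = [0, 3, 3, 2, 0, 0, 0]

path = [0, 3, 3, 2, 0, 0, 0]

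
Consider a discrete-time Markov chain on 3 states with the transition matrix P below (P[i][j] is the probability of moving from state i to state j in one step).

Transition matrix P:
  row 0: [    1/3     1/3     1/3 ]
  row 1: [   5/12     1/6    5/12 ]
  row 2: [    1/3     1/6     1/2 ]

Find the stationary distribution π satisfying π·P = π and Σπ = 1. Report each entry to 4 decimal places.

Balance equations π_j = Σ_i π_i·P[i][j]:
  π_0 = 1/3·π_0 + 5/12·π_1 + 1/3·π_2
  π_1 = 1/3·π_0 + 1/6·π_1 + 1/6·π_2
  normalize: π_0 + π_1 + π_2 = 1
Solving the linear system gives exactly π = [25/71, 16/71, 30/71].

π = [0.3521, 0.2254, 0.4225]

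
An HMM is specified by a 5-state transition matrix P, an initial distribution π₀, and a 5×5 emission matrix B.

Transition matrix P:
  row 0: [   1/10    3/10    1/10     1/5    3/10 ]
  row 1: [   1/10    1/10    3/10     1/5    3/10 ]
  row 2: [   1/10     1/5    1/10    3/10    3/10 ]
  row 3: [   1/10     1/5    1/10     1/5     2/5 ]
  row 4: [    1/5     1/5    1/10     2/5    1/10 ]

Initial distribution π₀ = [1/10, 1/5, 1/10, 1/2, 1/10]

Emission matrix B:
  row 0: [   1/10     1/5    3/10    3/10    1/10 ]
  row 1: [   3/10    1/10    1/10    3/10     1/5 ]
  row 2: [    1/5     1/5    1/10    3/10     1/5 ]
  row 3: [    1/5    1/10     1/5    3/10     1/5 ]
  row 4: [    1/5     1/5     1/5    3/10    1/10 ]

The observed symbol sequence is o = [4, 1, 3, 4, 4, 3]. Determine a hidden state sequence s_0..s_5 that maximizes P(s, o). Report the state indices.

t=0: δ = [1.000e-02, 4.000e-02, 2.000e-02, 1.000e-01, 1.000e-02]  (obs o_0=4)
t=1: δ = [2.000e-03, 2.000e-03, 2.400e-03, 2.000e-03, 8.000e-03]  ψ = [3, 3, 1, 3, 3]  (obs o_1=1)
t=2: δ = [4.800e-04, 4.800e-04, 2.400e-04, 9.600e-04, 2.400e-04]  ψ = [4, 4, 4, 4, 3]  (obs o_2=3)
t=3: δ = [9.600e-06, 3.840e-05, 2.880e-05, 3.840e-05, 3.840e-05]  ψ = [3, 3, 1, 3, 3]  (obs o_3=4)
t=4: δ = [7.680e-07, 1.536e-06, 2.304e-06, 3.072e-06, 1.536e-06]  ψ = [4, 3, 1, 4, 3]  (obs o_4=4)
t=5: δ = [9.216e-08, 1.843e-07, 1.382e-07, 2.074e-07, 3.686e-07]  ψ = [3, 3, 1, 2, 3]  (obs o_5=3)
backtrack: best end state = 4; path = [3, 4, 3, 4, 3, 4]

path = [3, 4, 3, 4, 3, 4]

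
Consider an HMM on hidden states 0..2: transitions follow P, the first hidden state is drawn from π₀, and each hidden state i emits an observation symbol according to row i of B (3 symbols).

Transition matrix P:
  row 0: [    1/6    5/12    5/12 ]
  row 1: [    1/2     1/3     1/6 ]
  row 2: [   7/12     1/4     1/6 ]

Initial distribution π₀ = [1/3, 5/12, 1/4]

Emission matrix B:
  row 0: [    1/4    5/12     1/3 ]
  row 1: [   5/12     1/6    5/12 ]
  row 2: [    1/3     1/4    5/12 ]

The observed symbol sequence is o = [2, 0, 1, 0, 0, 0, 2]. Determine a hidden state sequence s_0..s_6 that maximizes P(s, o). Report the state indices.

t=0: δ = [1.111e-01, 1.736e-01, 1.042e-01]  (obs o_0=2)
t=1: δ = [2.170e-02, 2.411e-02, 1.543e-02]  ψ = [1, 1, 0]  (obs o_1=0)
t=2: δ = [5.023e-03, 1.507e-03, 2.261e-03]  ψ = [1, 0, 0]  (obs o_2=1)
t=3: δ = [3.297e-04, 8.721e-04, 6.977e-04]  ψ = [2, 0, 0]  (obs o_3=0)
t=4: δ = [1.090e-04, 1.211e-04, 4.845e-05]  ψ = [1, 1, 1]  (obs o_4=0)
t=5: δ = [1.514e-05, 1.893e-05, 1.514e-05]  ψ = [1, 0, 0]  (obs o_5=0)
t=6: δ = [3.154e-06, 2.629e-06, 2.629e-06]  ψ = [1, 0, 0]  (obs o_6=2)
backtrack: best end state = 0; path = [1, 1, 0, 1, 0, 1, 0]

path = [1, 1, 0, 1, 0, 1, 0]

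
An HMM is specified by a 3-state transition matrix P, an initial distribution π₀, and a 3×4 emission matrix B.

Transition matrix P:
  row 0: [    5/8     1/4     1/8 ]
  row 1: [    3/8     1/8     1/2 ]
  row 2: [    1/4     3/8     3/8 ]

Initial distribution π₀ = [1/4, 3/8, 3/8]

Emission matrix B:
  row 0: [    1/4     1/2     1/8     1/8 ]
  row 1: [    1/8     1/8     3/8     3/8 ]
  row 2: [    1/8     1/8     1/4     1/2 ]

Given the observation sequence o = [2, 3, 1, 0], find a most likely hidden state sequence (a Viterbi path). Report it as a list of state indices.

t=0: δ = [3.125e-02, 1.406e-01, 9.375e-02]  (obs o_0=2)
t=1: δ = [6.592e-03, 1.318e-02, 3.516e-02]  ψ = [1, 2, 1]  (obs o_1=3)
t=2: δ = [4.395e-03, 1.648e-03, 1.648e-03]  ψ = [2, 2, 2]  (obs o_2=1)
t=3: δ = [6.866e-04, 1.373e-04, 1.030e-04]  ψ = [0, 0, 1]  (obs o_3=0)
backtrack: best end state = 0; path = [1, 2, 0, 0]

path = [1, 2, 0, 0]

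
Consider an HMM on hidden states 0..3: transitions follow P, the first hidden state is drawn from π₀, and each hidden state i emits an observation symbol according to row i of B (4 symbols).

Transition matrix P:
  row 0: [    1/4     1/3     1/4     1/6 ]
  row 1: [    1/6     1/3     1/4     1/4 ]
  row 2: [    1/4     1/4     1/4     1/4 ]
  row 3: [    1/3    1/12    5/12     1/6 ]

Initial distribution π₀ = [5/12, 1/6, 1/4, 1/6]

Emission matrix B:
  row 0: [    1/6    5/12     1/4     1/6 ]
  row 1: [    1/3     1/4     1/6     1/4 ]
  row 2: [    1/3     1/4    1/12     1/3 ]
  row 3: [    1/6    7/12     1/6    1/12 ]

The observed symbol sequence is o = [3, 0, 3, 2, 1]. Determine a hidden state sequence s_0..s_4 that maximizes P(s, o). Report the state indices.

path = [0, 1, 1, 1, 3]

t=0: δ = [6.944e-02, 4.167e-02, 8.333e-02, 1.389e-02]  (obs o_0=3)
t=1: δ = [3.472e-03, 7.716e-03, 6.944e-03, 3.472e-03]  ψ = [2, 0, 2, 2]  (obs o_1=0)
t=2: δ = [2.894e-04, 6.430e-04, 6.430e-04, 1.608e-04]  ψ = [2, 1, 1, 1]  (obs o_2=3)
t=3: δ = [4.019e-05, 3.572e-05, 1.340e-05, 2.679e-05]  ψ = [2, 1, 1, 1]  (obs o_3=2)
t=4: δ = [4.186e-06, 3.349e-06, 2.791e-06, 5.210e-06]  ψ = [0, 0, 3, 1]  (obs o_4=1)
backtrack: best end state = 3; path = [0, 1, 1, 1, 3]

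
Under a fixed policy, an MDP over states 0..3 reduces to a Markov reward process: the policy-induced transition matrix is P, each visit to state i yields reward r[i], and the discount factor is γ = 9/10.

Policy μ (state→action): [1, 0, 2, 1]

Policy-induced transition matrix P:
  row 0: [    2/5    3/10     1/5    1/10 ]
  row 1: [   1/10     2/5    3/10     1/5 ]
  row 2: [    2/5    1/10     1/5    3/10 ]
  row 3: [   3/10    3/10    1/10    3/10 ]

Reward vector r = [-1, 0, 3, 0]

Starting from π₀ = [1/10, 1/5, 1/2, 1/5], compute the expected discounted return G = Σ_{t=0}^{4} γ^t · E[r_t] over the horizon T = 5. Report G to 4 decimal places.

G = 2.3342

t=0: π = [0.1000, 0.2000, 0.5000, 0.2000], E[r] = 1.4000, γ^t·E[r] = 1.400000, running G = 1.400000
t=1: π = [0.3200, 0.2200, 0.2000, 0.2600], E[r] = 0.2800, γ^t·E[r] = 0.252000, running G = 1.652000
t=2: π = [0.3080, 0.2820, 0.1960, 0.2140], E[r] = 0.2800, γ^t·E[r] = 0.226800, running G = 1.878800
t=3: π = [0.2940, 0.2890, 0.2068, 0.2102], E[r] = 0.3264, γ^t·E[r] = 0.237946, running G = 2.116746
t=4: π = [0.2923, 0.2875, 0.2079, 0.2123], E[r] = 0.3314, γ^t·E[r] = 0.217405, running G = 2.334151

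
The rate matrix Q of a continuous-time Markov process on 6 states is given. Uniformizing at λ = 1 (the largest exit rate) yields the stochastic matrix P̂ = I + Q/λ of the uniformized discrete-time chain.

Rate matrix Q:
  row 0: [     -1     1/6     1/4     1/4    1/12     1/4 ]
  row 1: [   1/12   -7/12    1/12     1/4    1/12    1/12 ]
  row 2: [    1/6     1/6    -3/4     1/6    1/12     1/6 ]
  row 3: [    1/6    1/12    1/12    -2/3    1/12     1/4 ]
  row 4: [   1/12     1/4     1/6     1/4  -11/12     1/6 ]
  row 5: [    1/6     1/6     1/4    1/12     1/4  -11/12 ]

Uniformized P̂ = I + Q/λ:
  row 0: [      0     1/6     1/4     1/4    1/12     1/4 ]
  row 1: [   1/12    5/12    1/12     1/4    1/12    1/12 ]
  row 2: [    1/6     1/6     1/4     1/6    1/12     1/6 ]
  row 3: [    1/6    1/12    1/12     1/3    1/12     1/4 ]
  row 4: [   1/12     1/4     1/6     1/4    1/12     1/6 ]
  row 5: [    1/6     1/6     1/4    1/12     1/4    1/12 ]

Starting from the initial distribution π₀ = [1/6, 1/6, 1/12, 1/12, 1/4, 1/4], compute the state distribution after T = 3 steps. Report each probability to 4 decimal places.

t=0: π = [0.1667, 0.1667, 0.0833, 0.0833, 0.2500, 0.2500]
t=1: π = [0.1042, 0.2222, 0.1875, 0.2083, 0.1250, 0.1528]
t=2: π = [0.1204, 0.2153, 0.1678, 0.2263, 0.1088, 0.1615]
t=3: π = [0.1196, 0.2107, 0.1673, 0.2280, 0.1102, 0.1642]

π = [0.1196, 0.2107, 0.1673, 0.2280, 0.1102, 0.1642]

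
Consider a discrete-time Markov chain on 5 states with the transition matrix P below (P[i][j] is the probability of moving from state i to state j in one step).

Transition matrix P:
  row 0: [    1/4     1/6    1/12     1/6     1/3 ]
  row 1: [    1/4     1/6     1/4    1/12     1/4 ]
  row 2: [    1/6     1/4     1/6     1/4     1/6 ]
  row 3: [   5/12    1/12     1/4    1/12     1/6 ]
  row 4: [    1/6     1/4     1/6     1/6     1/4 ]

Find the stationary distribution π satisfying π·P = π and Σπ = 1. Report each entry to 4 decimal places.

π = [0.2406, 0.1888, 0.1751, 0.1528, 0.2427]

Balance equations π_j = Σ_i π_i·P[i][j]:
  π_0 = 1/4·π_0 + 1/4·π_1 + 1/6·π_2 + 5/12·π_3 + 1/6·π_4
  π_1 = 1/6·π_0 + 1/6·π_1 + 1/4·π_2 + 1/12·π_3 + 1/4·π_4
  π_2 = 1/12·π_0 + 1/4·π_1 + 1/6·π_2 + 1/4·π_3 + 1/6·π_4
  π_3 = 1/6·π_0 + 1/12·π_1 + 1/4·π_2 + 1/12·π_3 + 1/6·π_4
  normalize: π_0 + π_1 + π_2 + π_3 + π_4 = 1
Solving the linear system gives exactly π = [2657/11041, 2084/11041, 1933/11041, 1687/11041, 2680/11041].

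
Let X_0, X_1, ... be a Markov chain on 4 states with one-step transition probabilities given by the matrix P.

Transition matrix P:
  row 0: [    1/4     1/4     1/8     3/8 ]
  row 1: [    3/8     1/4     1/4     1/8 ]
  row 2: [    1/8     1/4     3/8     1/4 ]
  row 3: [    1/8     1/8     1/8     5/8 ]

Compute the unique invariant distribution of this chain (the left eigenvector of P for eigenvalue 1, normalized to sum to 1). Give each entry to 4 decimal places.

Balance equations π_j = Σ_i π_i·P[i][j]:
  π_0 = 1/4·π_0 + 3/8·π_1 + 1/8·π_2 + 1/8·π_3
  π_1 = 1/4·π_0 + 1/4·π_1 + 1/4·π_2 + 1/8·π_3
  π_2 = 1/8·π_0 + 1/4·π_1 + 3/8·π_2 + 1/8·π_3
  normalize: π_0 + π_1 + π_2 + π_3 = 1
Solving the linear system gives exactly π = [1/5, 1/5, 1/5, 2/5].

π = [0.2000, 0.2000, 0.2000, 0.4000]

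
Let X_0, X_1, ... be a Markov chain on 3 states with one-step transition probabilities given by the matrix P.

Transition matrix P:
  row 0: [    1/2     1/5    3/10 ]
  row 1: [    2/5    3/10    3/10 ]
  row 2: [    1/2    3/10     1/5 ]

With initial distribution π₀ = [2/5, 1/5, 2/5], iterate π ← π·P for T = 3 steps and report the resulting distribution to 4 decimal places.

t=0: π = [0.4000, 0.2000, 0.4000]
t=1: π = [0.4800, 0.2600, 0.2600]
t=2: π = [0.4740, 0.2520, 0.2740]
t=3: π = [0.4748, 0.2526, 0.2726]

π = [0.4748, 0.2526, 0.2726]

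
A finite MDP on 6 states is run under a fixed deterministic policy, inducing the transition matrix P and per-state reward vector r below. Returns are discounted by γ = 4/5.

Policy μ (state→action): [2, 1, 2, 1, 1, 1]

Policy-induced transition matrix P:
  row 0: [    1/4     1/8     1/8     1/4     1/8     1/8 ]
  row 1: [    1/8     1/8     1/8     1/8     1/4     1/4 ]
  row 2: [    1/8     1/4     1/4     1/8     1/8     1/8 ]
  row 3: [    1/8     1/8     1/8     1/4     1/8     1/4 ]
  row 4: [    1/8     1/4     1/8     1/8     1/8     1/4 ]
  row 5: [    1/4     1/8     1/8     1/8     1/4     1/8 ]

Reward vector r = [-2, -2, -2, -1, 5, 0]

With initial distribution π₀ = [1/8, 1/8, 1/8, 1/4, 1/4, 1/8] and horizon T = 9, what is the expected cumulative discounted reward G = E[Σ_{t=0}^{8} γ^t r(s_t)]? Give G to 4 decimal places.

t=0: π = [0.1250, 0.1250, 0.1250, 0.2500, 0.2500, 0.1250], E[r] = 0.2500, γ^t·E[r] = 0.250000, running G = 0.250000
t=1: π = [0.1563, 0.1719, 0.1406, 0.1719, 0.1563, 0.2031], E[r] = -0.3281, γ^t·E[r] = -0.262500, running G = -0.012500
t=2: π = [0.1699, 0.1621, 0.1426, 0.1660, 0.1719, 0.1875], E[r] = -0.2559, γ^t·E[r] = -0.163750, running G = -0.176250
t=3: π = [0.1697, 0.1643, 0.1428, 0.1670, 0.1687, 0.1875], E[r] = -0.2771, γ^t·E[r] = -0.141875, running G = -0.318125
t=4: π = [0.1696, 0.1639, 0.1429, 0.1671, 0.1690, 0.1875], E[r] = -0.2751, γ^t·E[r] = -0.112675, running G = -0.430800
t=5: π = [0.1696, 0.1640, 0.1429, 0.1671, 0.1689, 0.1875], E[r] = -0.2754, γ^t·E[r] = -0.090243, running G = -0.521043
t=6: π = [0.1696, 0.1640, 0.1429, 0.1671, 0.1689, 0.1875], E[r] = -0.2754, γ^t·E[r] = -0.072185, running G = -0.593228
t=7: π = [0.1696, 0.1640, 0.1429, 0.1671, 0.1689, 0.1875], E[r] = -0.2754, γ^t·E[r] = -0.057749, running G = -0.650977
t=8: π = [0.1696, 0.1640, 0.1429, 0.1671, 0.1689, 0.1875], E[r] = -0.2754, γ^t·E[r] = -0.046199, running G = -0.697176

G = -0.6972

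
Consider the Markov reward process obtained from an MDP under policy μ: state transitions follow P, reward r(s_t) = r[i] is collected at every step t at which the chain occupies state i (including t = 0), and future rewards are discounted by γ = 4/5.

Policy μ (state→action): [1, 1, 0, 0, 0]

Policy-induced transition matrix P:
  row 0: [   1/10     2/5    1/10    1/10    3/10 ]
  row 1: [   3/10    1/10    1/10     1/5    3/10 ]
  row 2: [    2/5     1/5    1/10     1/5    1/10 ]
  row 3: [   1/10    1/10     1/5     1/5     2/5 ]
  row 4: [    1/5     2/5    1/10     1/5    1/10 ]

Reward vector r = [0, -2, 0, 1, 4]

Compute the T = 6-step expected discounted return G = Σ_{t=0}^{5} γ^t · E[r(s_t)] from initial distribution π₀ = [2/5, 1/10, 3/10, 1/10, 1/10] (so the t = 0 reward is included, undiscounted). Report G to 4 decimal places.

G = 1.9773

t=0: π = [0.4000, 0.1000, 0.3000, 0.1000, 0.1000], E[r] = 0.3000, γ^t·E[r] = 0.300000, running G = 0.300000
t=1: π = [0.2200, 0.2800, 0.1100, 0.1600, 0.2300], E[r] = 0.5200, γ^t·E[r] = 0.416000, running G = 0.716000
t=2: π = [0.2120, 0.2460, 0.1160, 0.1780, 0.2480], E[r] = 0.6780, γ^t·E[r] = 0.433920, running G = 1.149920
t=3: π = [0.2088, 0.2496, 0.1178, 0.1788, 0.2450], E[r] = 0.6596, γ^t·E[r] = 0.337715, running G = 1.487635
t=4: π = [0.2098, 0.2479, 0.1179, 0.1791, 0.2453], E[r] = 0.6646, γ^t·E[r] = 0.272204, running G = 1.759839
t=5: π = [0.2095, 0.2483, 0.1179, 0.1790, 0.2453], E[r] = 0.6635, γ^t·E[r] = 0.217412, running G = 1.977251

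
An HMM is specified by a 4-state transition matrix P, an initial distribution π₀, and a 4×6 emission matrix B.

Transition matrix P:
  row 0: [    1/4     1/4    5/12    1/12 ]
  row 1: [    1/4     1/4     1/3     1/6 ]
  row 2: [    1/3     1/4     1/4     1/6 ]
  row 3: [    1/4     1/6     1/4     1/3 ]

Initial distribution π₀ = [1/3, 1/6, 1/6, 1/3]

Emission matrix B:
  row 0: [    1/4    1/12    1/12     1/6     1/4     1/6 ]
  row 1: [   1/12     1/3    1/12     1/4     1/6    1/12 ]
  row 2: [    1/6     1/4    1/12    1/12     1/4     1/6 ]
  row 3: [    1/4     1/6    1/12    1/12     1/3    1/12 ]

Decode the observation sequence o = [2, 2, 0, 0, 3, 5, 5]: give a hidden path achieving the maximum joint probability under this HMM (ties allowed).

path = [0, 2, 0, 2, 0, 2, 0]

t=0: δ = [2.778e-02, 1.389e-02, 1.389e-02, 2.778e-02]  (obs o_0=2)
t=1: δ = [5.787e-04, 5.787e-04, 9.645e-04, 7.716e-04]  ψ = [0, 0, 0, 3]  (obs o_1=2)
t=2: δ = [8.038e-05, 2.009e-05, 4.019e-05, 6.430e-05]  ψ = [2, 2, 0, 3]  (obs o_2=0)
t=3: δ = [5.023e-06, 1.674e-06, 5.582e-06, 5.358e-06]  ψ = [0, 0, 0, 3]  (obs o_3=0)
t=4: δ = [3.101e-07, 3.489e-07, 1.744e-07, 1.488e-07]  ψ = [2, 2, 0, 3]  (obs o_4=3)
t=5: δ = [1.454e-08, 7.268e-09, 2.153e-08, 4.845e-09]  ψ = [1, 1, 0, 1]  (obs o_5=5)
t=6: δ = [1.196e-09, 4.486e-10, 1.009e-09, 2.991e-10]  ψ = [2, 2, 0, 2]  (obs o_6=5)
backtrack: best end state = 0; path = [0, 2, 0, 2, 0, 2, 0]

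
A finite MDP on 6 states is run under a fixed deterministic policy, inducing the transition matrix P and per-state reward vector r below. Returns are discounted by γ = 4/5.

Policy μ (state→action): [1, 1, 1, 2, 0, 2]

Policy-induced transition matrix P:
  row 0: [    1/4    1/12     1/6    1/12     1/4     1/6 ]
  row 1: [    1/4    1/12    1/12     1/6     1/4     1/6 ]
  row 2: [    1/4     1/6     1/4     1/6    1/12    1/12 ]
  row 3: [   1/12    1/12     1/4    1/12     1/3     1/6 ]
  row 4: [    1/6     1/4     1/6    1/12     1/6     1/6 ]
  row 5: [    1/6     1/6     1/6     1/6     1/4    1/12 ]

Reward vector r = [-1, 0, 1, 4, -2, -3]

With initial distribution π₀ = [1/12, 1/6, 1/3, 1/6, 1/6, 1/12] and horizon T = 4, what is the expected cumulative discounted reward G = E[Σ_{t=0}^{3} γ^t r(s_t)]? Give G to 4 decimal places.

t=0: π = [0.0833, 0.1667, 0.3333, 0.1667, 0.1667, 0.0833], E[r] = 0.3333, γ^t·E[r] = 0.333333, running G = 0.333333
t=1: π = [0.2014, 0.1458, 0.1944, 0.1319, 0.1944, 0.1319], E[r] = -0.2639, γ^t·E[r] = -0.211111, running G = 0.122222
t=2: π = [0.2008, 0.1429, 0.1817, 0.1227, 0.2124, 0.1395], E[r] = -0.3715, γ^t·E[r] = -0.237778, running G = -0.115556
t=3: π = [0.2002, 0.1455, 0.1801, 0.1220, 0.2122, 0.1399], E[r] = -0.3763, γ^t·E[r] = -0.192642, running G = -0.308198

G = -0.3082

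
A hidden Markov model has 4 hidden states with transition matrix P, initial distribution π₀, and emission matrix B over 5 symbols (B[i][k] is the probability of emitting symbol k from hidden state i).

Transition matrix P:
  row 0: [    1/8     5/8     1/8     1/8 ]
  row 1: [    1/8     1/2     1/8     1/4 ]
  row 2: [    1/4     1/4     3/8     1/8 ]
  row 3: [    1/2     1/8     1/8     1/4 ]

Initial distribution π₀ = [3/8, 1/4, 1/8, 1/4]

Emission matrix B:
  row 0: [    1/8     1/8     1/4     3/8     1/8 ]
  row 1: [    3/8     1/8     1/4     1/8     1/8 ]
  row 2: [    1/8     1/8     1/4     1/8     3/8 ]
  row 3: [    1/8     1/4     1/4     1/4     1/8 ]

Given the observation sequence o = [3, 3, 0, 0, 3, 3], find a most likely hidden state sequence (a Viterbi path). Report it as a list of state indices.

t=0: δ = [1.406e-01, 3.125e-02, 1.562e-02, 6.250e-02]  (obs o_0=3)
t=1: δ = [1.172e-02, 1.099e-02, 2.197e-03, 4.395e-03]  ψ = [3, 0, 0, 0]  (obs o_1=3)
t=2: δ = [2.747e-04, 2.747e-03, 1.831e-04, 3.433e-04]  ψ = [3, 0, 0, 1]  (obs o_2=0)
t=3: δ = [4.292e-05, 5.150e-04, 4.292e-05, 8.583e-05]  ψ = [1, 1, 1, 1]  (obs o_3=0)
t=4: δ = [2.414e-05, 3.219e-05, 8.047e-06, 3.219e-05]  ψ = [1, 1, 1, 1]  (obs o_4=3)
t=5: δ = [6.035e-06, 2.012e-06, 5.029e-07, 2.012e-06]  ψ = [3, 1, 1, 1]  (obs o_5=3)
backtrack: best end state = 0; path = [3, 0, 1, 1, 3, 0]

path = [3, 0, 1, 1, 3, 0]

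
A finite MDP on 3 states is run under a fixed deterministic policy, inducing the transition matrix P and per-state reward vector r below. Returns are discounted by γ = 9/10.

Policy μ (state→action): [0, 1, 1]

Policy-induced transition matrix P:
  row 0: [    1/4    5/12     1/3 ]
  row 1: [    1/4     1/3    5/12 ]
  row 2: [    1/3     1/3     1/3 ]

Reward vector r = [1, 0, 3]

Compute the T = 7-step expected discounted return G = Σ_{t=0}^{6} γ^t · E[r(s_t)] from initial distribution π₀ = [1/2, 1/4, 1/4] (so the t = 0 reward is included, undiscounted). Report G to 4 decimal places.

t=0: π = [0.5000, 0.2500, 0.2500], E[r] = 1.2500, γ^t·E[r] = 1.250000, running G = 1.250000
t=1: π = [0.2708, 0.3750, 0.3542], E[r] = 1.3333, γ^t·E[r] = 1.200000, running G = 2.450000
t=2: π = [0.2795, 0.3559, 0.3646], E[r] = 1.3733, γ^t·E[r] = 1.112344, running G = 3.562344
t=3: π = [0.2804, 0.3566, 0.3630], E[r] = 1.3694, γ^t·E[r] = 0.998262, running G = 4.560605
t=4: π = [0.2802, 0.3567, 0.3631], E[r] = 1.3694, γ^t·E[r] = 0.898467, running G = 5.459073
t=5: π = [0.2803, 0.3567, 0.3631], E[r] = 1.3694, γ^t·E[r] = 0.808634, running G = 6.267707
t=6: π = [0.2803, 0.3567, 0.3631], E[r] = 1.3694, γ^t·E[r] = 0.727770, running G = 6.995476

G = 6.9955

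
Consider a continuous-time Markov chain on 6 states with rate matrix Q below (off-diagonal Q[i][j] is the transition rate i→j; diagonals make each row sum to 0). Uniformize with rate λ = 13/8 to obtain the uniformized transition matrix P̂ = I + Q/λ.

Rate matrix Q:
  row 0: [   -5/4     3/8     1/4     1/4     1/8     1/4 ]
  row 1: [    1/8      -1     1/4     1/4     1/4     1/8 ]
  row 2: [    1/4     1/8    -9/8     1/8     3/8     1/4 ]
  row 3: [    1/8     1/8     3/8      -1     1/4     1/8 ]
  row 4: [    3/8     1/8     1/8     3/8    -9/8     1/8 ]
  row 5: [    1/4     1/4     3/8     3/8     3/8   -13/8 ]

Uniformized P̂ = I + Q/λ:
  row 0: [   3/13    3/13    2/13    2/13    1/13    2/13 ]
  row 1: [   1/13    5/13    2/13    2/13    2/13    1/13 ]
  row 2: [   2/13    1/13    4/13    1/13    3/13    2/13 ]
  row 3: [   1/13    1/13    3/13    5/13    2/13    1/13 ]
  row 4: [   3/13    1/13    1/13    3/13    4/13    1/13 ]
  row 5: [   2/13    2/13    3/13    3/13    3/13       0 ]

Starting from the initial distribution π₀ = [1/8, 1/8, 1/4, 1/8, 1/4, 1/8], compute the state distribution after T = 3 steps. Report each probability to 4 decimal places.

t=0: π = [0.1250, 0.1250, 0.2500, 0.1250, 0.2500, 0.1250]
t=1: π = [0.1635, 0.1442, 0.1923, 0.1923, 0.2115, 0.0962]
t=2: π = [0.1568, 0.1538, 0.1893, 0.2071, 0.1960, 0.0969]
t=3: π = [0.1532, 0.1558, 0.1913, 0.2096, 0.1940, 0.0961]

π = [0.1532, 0.1558, 0.1913, 0.2096, 0.1940, 0.0961]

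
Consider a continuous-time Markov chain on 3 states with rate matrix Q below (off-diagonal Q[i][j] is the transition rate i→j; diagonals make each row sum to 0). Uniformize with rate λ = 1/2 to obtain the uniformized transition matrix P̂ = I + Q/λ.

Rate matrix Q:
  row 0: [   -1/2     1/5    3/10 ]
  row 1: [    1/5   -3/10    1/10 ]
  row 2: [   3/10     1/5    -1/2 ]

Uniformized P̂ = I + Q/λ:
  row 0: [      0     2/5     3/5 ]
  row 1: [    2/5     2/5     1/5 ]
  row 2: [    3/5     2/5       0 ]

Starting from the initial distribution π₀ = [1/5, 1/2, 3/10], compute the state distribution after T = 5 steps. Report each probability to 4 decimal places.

π = [0.3321, 0.4000, 0.2679]

t=0: π = [0.2000, 0.5000, 0.3000]
t=1: π = [0.3800, 0.4000, 0.2200]
t=2: π = [0.2920, 0.4000, 0.3080]
t=3: π = [0.3448, 0.4000, 0.2552]
t=4: π = [0.3131, 0.4000, 0.2869]
t=5: π = [0.3321, 0.4000, 0.2679]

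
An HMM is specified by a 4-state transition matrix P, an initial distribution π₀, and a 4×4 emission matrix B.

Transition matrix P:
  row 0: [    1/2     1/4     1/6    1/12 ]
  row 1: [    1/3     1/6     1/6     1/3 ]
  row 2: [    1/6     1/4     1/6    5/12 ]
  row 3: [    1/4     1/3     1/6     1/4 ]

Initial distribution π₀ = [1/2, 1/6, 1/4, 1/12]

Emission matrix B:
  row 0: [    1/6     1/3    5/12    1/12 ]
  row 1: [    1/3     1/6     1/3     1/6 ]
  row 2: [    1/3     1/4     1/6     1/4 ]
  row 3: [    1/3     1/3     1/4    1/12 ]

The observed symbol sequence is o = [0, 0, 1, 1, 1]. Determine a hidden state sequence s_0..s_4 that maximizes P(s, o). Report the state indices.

t=0: δ = [8.333e-02, 5.556e-02, 8.333e-02, 2.778e-02]  (obs o_0=0)
t=1: δ = [6.944e-03, 6.944e-03, 4.630e-03, 1.157e-02]  ψ = [0, 0, 0, 2]  (obs o_1=0)
t=2: δ = [1.157e-03, 6.430e-04, 4.823e-04, 9.645e-04]  ψ = [0, 3, 3, 3]  (obs o_2=1)
t=3: δ = [1.929e-04, 5.358e-05, 4.823e-05, 8.038e-05]  ψ = [0, 3, 0, 3]  (obs o_3=1)
t=4: δ = [3.215e-05, 8.038e-06, 8.038e-06, 6.698e-06]  ψ = [0, 0, 0, 2]  (obs o_4=1)
backtrack: best end state = 0; path = [0, 0, 0, 0, 0]

path = [0, 0, 0, 0, 0]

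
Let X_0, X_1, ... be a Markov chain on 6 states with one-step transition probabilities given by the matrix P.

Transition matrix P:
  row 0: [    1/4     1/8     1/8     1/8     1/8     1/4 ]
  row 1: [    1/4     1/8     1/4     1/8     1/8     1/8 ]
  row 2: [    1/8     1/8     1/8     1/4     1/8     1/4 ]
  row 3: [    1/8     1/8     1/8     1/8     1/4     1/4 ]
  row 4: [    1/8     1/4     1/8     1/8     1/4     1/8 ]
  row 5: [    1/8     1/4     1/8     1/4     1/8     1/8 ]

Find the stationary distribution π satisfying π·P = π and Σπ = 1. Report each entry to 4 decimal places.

Balance equations π_j = Σ_i π_i·P[i][j]:
  π_0 = 1/4·π_0 + 1/4·π_1 + 1/8·π_2 + 1/8·π_3 + 1/8·π_4 + 1/8·π_5
  π_1 = 1/8·π_0 + 1/8·π_1 + 1/8·π_2 + 1/8·π_3 + 1/4·π_4 + 1/4·π_5
  π_2 = 1/8·π_0 + 1/4·π_1 + 1/8·π_2 + 1/8·π_3 + 1/8·π_4 + 1/8·π_5
  π_3 = 1/8·π_0 + 1/8·π_1 + 1/4·π_2 + 1/8·π_3 + 1/8·π_4 + 1/4·π_5
  π_4 = 1/8·π_0 + 1/8·π_1 + 1/8·π_2 + 1/4·π_3 + 1/4·π_4 + 1/8·π_5
  normalize: π_0 + π_1 + π_2 + π_3 + π_4 + π_5 = 1
Solving the linear system gives exactly π = [171/1024, 173/1024, 1197/8192, 1363/8192, 1365/8192, 1515/8192].

π = [0.1670, 0.1689, 0.1461, 0.1664, 0.1666, 0.1849]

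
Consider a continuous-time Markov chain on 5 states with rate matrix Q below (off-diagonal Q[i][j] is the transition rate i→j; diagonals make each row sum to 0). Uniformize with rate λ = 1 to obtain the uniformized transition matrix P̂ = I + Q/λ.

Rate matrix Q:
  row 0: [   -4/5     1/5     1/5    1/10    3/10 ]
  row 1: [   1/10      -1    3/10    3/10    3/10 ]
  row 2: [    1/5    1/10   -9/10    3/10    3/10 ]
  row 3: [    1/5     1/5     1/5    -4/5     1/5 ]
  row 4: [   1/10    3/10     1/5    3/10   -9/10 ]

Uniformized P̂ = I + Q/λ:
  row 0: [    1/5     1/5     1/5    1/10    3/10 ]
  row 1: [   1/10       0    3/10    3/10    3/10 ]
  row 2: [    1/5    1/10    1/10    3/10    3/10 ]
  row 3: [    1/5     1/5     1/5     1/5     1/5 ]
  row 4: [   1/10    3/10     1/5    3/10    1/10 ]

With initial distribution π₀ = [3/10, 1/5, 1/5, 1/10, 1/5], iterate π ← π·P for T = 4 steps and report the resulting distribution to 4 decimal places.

π = [0.1601, 0.1695, 0.1971, 0.2436, 0.2296]

t=0: π = [0.3000, 0.2000, 0.2000, 0.1000, 0.2000]
t=1: π = [0.1600, 0.1600, 0.2000, 0.2300, 0.2500]
t=2: π = [0.1590, 0.1730, 0.1960, 0.2450, 0.2270]
t=3: π = [0.1600, 0.1685, 0.1977, 0.2437, 0.2301]
t=4: π = [0.1601, 0.1695, 0.1971, 0.2436, 0.2296]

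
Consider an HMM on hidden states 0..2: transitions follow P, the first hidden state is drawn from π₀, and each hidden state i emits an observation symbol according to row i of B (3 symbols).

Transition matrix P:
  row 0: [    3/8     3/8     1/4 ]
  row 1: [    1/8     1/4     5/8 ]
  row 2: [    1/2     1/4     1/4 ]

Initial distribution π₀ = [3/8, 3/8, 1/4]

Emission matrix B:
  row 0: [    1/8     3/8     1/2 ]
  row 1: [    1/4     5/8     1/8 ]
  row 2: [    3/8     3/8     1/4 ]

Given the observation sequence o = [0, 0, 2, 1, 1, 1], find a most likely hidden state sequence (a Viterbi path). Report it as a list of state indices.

path = [1, 2, 0, 1, 2, 0]

t=0: δ = [4.688e-02, 9.375e-02, 9.375e-02]  (obs o_0=0)
t=1: δ = [5.859e-03, 5.859e-03, 2.197e-02]  ψ = [2, 1, 1]  (obs o_1=0)
t=2: δ = [5.493e-03, 6.866e-04, 1.373e-03]  ψ = [2, 2, 2]  (obs o_2=2)
t=3: δ = [7.725e-04, 1.287e-03, 5.150e-04]  ψ = [0, 0, 0]  (obs o_3=1)
t=4: δ = [1.086e-04, 2.012e-04, 3.017e-04]  ψ = [0, 1, 1]  (obs o_4=1)
t=5: δ = [5.658e-05, 4.715e-05, 4.715e-05]  ψ = [2, 2, 1]  (obs o_5=1)
backtrack: best end state = 0; path = [1, 2, 0, 1, 2, 0]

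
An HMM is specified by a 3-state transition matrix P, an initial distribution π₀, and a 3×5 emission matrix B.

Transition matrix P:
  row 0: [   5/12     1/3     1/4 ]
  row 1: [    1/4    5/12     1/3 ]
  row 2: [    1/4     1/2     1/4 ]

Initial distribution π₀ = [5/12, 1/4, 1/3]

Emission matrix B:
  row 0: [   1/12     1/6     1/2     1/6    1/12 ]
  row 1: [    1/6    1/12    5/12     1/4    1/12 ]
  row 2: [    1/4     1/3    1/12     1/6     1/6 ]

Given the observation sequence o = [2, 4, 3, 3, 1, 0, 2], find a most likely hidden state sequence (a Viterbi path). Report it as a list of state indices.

t=0: δ = [2.083e-01, 1.042e-01, 2.778e-02]  (obs o_0=2)
t=1: δ = [7.234e-03, 5.787e-03, 8.681e-03]  ψ = [0, 0, 0]  (obs o_1=4)
t=2: δ = [5.023e-04, 1.085e-03, 3.617e-04]  ψ = [0, 2, 2]  (obs o_2=3)
t=3: δ = [4.521e-05, 1.130e-04, 6.028e-05]  ψ = [1, 1, 1]  (obs o_3=3)
t=4: δ = [4.710e-06, 3.925e-06, 1.256e-05]  ψ = [1, 1, 1]  (obs o_4=1)
t=5: δ = [2.616e-07, 1.047e-06, 7.849e-07]  ψ = [2, 2, 2]  (obs o_5=0)
t=6: δ = [1.308e-07, 1.817e-07, 2.907e-08]  ψ = [1, 1, 1]  (obs o_6=2)
backtrack: best end state = 1; path = [0, 2, 1, 1, 2, 1, 1]

path = [0, 2, 1, 1, 2, 1, 1]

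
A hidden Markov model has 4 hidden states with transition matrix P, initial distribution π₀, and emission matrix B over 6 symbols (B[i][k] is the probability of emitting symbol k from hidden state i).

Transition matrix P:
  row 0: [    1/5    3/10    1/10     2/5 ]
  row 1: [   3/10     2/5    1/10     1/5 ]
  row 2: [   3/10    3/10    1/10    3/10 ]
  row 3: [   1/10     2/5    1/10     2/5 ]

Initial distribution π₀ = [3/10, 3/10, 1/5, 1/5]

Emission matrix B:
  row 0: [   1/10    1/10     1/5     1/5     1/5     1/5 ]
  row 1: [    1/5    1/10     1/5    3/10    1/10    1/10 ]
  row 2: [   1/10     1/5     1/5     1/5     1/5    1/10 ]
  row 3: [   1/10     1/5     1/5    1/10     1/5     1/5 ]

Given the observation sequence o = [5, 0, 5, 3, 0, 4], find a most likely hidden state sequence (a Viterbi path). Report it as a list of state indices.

t=0: δ = [6.000e-02, 3.000e-02, 2.000e-02, 4.000e-02]  (obs o_0=5)
t=1: δ = [1.200e-03, 3.600e-03, 6.000e-04, 2.400e-03]  ψ = [0, 0, 0, 0]  (obs o_1=0)
t=2: δ = [2.160e-04, 1.440e-04, 3.600e-05, 1.920e-04]  ψ = [1, 1, 1, 3]  (obs o_2=5)
t=3: δ = [8.640e-06, 2.304e-05, 4.320e-06, 8.640e-06]  ψ = [0, 3, 0, 0]  (obs o_3=3)
t=4: δ = [6.912e-07, 1.843e-06, 2.304e-07, 4.608e-07]  ψ = [1, 1, 1, 1]  (obs o_4=0)
t=5: δ = [1.106e-07, 7.373e-08, 3.686e-08, 7.373e-08]  ψ = [1, 1, 1, 1]  (obs o_5=4)
backtrack: best end state = 0; path = [0, 3, 3, 1, 1, 0]

path = [0, 3, 3, 1, 1, 0]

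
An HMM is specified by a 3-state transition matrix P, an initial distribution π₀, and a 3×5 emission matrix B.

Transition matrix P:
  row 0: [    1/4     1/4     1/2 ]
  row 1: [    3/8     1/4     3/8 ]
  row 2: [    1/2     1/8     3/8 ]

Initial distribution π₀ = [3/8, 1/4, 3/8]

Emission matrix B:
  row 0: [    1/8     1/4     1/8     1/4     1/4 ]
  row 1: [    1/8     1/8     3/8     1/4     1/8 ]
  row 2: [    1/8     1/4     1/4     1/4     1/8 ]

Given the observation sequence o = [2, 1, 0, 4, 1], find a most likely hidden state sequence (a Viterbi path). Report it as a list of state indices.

path = [2, 0, 2, 0, 2]

t=0: δ = [4.688e-02, 9.375e-02, 9.375e-02]  (obs o_0=2)
t=1: δ = [1.172e-02, 2.930e-03, 8.789e-03]  ψ = [2, 1, 1]  (obs o_1=1)
t=2: δ = [5.493e-04, 3.662e-04, 7.324e-04]  ψ = [2, 0, 0]  (obs o_2=0)
t=3: δ = [9.155e-05, 1.717e-05, 3.433e-05]  ψ = [2, 0, 0]  (obs o_3=4)
t=4: δ = [5.722e-06, 2.861e-06, 1.144e-05]  ψ = [0, 0, 0]  (obs o_4=1)
backtrack: best end state = 2; path = [2, 0, 2, 0, 2]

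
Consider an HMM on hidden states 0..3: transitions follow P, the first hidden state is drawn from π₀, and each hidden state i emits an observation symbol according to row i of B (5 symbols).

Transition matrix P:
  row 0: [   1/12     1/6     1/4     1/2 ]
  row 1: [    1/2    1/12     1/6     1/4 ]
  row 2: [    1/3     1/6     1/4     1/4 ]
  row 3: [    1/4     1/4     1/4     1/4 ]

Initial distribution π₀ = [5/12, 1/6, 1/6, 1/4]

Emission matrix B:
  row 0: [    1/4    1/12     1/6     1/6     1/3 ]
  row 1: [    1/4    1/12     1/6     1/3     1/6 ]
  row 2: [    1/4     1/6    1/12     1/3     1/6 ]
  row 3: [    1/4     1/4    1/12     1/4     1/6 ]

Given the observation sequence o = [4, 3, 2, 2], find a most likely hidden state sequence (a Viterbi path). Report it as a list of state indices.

path = [0, 3, 1, 0]

t=0: δ = [1.389e-01, 2.778e-02, 2.778e-02, 4.167e-02]  (obs o_0=4)
t=1: δ = [2.315e-03, 7.716e-03, 1.157e-02, 1.736e-02]  ψ = [1, 0, 0, 0]  (obs o_1=3)
t=2: δ = [7.234e-04, 7.234e-04, 3.617e-04, 3.617e-04]  ψ = [3, 3, 3, 3]  (obs o_2=2)
t=3: δ = [6.028e-05, 2.009e-05, 1.507e-05, 3.014e-05]  ψ = [1, 0, 0, 0]  (obs o_3=2)
backtrack: best end state = 0; path = [0, 3, 1, 0]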